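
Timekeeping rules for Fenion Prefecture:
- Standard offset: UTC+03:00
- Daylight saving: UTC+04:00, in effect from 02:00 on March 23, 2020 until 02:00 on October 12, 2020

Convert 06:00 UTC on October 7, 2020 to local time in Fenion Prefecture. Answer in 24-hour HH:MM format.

10:00

At the standard offset (UTC+03:00), 06:00 UTC + 3h = 09:00 Fenion Prefecture standard time.
The standard-time date in Fenion Prefecture, October 7, 2020, lies within the daylight-saving period (23 March – 12 October), so Fenion Prefecture is on daylight time, UTC+04:00.
06:00 UTC + 4h = 10:00 local.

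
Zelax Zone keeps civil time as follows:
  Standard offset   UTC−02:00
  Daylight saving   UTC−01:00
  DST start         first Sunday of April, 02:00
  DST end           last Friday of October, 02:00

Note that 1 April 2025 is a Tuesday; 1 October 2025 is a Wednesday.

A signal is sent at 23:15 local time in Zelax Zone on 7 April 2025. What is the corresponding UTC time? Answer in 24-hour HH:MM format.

1 April 2025 is a Tuesday, so the first Sunday is April 6.
1 October 2025 is a Wednesday, so Fridays fall on 3, 10, 17, 24, 31; the last is October 31.
7 April 2025 falls between 6 April and 31 October, so daylight saving is in effect and Zelax Zone is at UTC−01:00.
23:15 local + 1h = 00:15 UTC (rolling into the next day, 8 April 2025).

00:15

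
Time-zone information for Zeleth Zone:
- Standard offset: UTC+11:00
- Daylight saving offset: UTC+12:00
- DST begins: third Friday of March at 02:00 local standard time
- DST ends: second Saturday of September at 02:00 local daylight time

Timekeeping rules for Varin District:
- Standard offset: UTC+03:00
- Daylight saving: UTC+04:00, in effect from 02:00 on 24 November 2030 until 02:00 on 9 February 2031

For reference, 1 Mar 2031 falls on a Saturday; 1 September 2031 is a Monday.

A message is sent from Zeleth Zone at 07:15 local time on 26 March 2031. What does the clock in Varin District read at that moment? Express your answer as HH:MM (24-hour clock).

22:15

1 March 2031 is a Saturday, so the first Friday is March 7 and the third is March 21.
1 September 2031 is a Monday, so the first Saturday is September 6 and the second is September 13.
26 March 2031 falls between 21 March and 13 September, so daylight saving is in effect and Zeleth Zone is at UTC+12:00.
07:15 Zeleth Zone − 12h = 19:15 UTC (rolling into the previous day, 25 March 2031).
At the standard offset (UTC+03:00), 19:15 UTC + 3h = 22:15 Varin District standard time.
Daylight saving runs 24 November 2030 – 9 February 2031; the standard-time date in Varin District, 25 March 2031, is outside that window, so Varin District is on standard time at UTC+03:00.
19:15 UTC + 3h = 22:15 Varin District.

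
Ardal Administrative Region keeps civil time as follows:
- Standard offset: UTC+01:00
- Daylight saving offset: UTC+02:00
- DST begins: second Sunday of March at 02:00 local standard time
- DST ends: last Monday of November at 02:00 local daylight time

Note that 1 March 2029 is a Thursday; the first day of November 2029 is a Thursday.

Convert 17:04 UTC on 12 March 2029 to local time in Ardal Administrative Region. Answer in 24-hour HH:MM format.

1 March 2029 is a Thursday, so the first Sunday is March 4 and the second is March 11.
1 November 2029 is a Thursday, so Mondays fall on 5, 12, 19, 26; the last is November 26.
At the standard offset (UTC+01:00), 17:04 UTC + 1h = 18:04 Ardal Administrative Region standard time.
Daylight saving runs 11 March – 26 November; the standard-time date in Ardal Administrative Region, 12 March 2029, is inside that window, so Ardal Administrative Region is at UTC+02:00.
17:04 UTC + 2h = 19:04 local.

19:04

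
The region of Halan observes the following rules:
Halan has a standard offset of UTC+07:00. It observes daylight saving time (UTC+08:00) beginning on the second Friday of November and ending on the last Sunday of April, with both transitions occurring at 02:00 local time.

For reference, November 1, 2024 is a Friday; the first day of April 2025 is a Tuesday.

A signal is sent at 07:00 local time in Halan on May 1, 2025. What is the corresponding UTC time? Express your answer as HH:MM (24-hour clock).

1 November 2024 is a Friday, so the first Friday is November 1 and the second is November 8.
1 April 2025 is a Tuesday, so Sundays fall on 6, 13, 20, 27; the last is April 27.
May 1, 2025 does not fall between 8 November 2024 and 27 April 2025, so daylight saving is not in effect and Halan is at UTC+07:00.
07:00 local − 7h = 00:00 UTC.

00:00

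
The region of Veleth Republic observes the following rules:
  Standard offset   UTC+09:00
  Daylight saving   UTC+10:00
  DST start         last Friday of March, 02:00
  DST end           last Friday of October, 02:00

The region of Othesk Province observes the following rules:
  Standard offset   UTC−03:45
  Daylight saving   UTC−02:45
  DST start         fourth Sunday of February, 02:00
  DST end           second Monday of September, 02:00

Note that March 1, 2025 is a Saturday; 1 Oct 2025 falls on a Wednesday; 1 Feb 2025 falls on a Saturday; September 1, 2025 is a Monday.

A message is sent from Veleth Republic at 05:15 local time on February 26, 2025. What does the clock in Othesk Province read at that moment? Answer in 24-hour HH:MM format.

1 March 2025 is a Saturday, so Fridays fall on 7, 14, 21, 28; the last is March 28.
1 October 2025 is a Wednesday, so Fridays fall on 3, 10, 17, 24, 31; the last is October 31.
February 26, 2025 is outside the daylight-saving period (28 March – 31 October), so Veleth Republic is on standard time, UTC+09:00.
05:15 Veleth Republic − 9h = 20:15 UTC (rolling into the previous day, 25 February 2025).
1 February 2025 is a Saturday, so the first Sunday is February 2 and the fourth is February 23.
1 September 2025 is a Monday, so the first Monday is September 1 and the second is September 8.
At the standard offset (UTC−03:45), 20:15 UTC − 3h45m = 16:30 Othesk Province standard time.
The standard-time date in Othesk Province, February 25, 2025, lies within the daylight-saving period (23 February – 8 September), so Othesk Province is on daylight time, UTC−02:45.
20:15 UTC − 2h45m = 17:30 Othesk Province.

17:30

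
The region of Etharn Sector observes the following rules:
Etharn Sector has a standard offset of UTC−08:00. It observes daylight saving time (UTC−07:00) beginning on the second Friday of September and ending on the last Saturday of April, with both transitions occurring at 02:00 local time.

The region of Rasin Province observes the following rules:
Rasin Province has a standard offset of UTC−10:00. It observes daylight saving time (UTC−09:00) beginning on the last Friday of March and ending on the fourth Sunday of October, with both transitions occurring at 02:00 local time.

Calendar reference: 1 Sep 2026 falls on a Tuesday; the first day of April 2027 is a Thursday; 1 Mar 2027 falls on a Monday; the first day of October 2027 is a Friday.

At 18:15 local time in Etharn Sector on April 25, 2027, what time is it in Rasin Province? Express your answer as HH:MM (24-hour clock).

17:15

1 September 2026 is a Tuesday, so the first Friday is September 4 and the second is September 11.
1 April 2027 is a Thursday, so Saturdays fall on 3, 10, 17, 24; the last is April 24.
Daylight saving runs 11 September 2026 – 24 April 2027; April 25, 2027 is outside that window, so Etharn Sector is on standard time at UTC−08:00.
18:15 Etharn Sector + 8h = 02:15 UTC (rolling into the next day, 26 April 2027).
1 March 2027 is a Monday, so Fridays fall on 5, 12, 19, 26; the last is March 26.
1 October 2027 is a Friday, so the first Sunday is October 3 and the fourth is October 24.
At the standard offset (UTC−10:00), 02:15 UTC − 10h = 16:15 Rasin Province standard time (rolling into the previous day, 25 April 2027).
Daylight saving runs 26 March – 24 October; the standard-time date in Rasin Province, April 25, 2027, is inside that window, so Rasin Province is at UTC−09:00.
02:15 UTC − 9h = 17:15 Rasin Province (rolling into the previous day, 25 April 2027).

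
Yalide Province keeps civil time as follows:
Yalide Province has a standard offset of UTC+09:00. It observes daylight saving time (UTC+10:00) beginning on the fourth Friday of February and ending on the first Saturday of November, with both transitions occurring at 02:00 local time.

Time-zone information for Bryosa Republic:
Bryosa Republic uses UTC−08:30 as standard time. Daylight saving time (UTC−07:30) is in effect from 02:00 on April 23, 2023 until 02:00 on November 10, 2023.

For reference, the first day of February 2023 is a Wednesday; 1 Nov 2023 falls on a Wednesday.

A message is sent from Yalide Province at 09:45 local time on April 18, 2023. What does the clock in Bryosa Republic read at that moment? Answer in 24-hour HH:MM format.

15:15

1 February 2023 is a Wednesday, so the first Friday is February 3 and the fourth is February 24.
1 November 2023 is a Wednesday, so the first Saturday is November 4.
April 18, 2023 lies within the daylight-saving period (24 February – 4 November), so Yalide Province is on daylight time, UTC+10:00.
09:45 Yalide Province − 10h = 23:45 UTC (rolling into the previous day, 17 April 2023).
At the standard offset (UTC−08:30), 23:45 UTC − 8h30m = 15:15 Bryosa Republic standard time.
The standard-time date in Bryosa Republic, April 17, 2023, is outside the daylight-saving period (23 April – 10 November), so Bryosa Republic is on standard time, UTC−08:30.
23:45 UTC − 8h30m = 15:15 Bryosa Republic.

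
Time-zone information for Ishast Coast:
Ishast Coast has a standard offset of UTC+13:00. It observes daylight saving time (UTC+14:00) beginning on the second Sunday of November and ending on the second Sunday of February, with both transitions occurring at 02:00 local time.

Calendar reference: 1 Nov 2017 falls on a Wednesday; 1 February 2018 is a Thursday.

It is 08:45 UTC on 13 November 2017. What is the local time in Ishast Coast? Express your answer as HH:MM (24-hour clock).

22:45

1 November 2017 is a Wednesday, so the first Sunday is November 5 and the second is November 12.
1 February 2018 is a Thursday, so the first Sunday is February 4 and the second is February 11.
At the standard offset (UTC+13:00), 08:45 UTC + 13h = 21:45 Ishast Coast standard time.
The standard-time date in Ishast Coast, 13 November 2017, lies within the daylight-saving period (12 November 2017 – 11 February 2018), so Ishast Coast is on daylight time, UTC+14:00.
08:45 UTC + 14h = 22:45 local.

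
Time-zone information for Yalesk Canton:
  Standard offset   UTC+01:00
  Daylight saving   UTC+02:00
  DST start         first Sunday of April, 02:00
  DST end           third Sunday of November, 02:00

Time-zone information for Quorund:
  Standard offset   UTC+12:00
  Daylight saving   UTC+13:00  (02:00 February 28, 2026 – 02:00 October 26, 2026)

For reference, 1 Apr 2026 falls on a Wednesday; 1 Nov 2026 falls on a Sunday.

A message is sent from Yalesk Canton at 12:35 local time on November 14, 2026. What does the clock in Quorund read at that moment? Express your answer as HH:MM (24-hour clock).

22:35

1 April 2026 is a Wednesday, so the first Sunday is April 5.
1 November 2026 is a Sunday, so the first Sunday is November 1 and the third is November 15.
November 14, 2026 falls between 5 April and 15 November, so daylight saving is in effect and Yalesk Canton is at UTC+02:00.
12:35 Yalesk Canton − 2h = 10:35 UTC.
At the standard offset (UTC+12:00), 10:35 UTC + 12h = 22:35 Quorund standard time.
Daylight saving runs 28 February – 26 October; the standard-time date in Quorund, November 14, 2026, is outside that window, so Quorund is on standard time at UTC+12:00.
10:35 UTC + 12h = 22:35 Quorund.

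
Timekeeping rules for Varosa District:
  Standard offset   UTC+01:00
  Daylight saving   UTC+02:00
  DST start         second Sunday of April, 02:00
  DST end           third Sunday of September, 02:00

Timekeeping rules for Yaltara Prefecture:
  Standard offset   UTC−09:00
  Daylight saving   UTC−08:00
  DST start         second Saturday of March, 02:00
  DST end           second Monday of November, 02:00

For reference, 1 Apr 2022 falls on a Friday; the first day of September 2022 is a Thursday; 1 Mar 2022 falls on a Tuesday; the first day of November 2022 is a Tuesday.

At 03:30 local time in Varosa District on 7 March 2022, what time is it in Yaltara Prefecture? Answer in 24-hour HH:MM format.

17:30

1 April 2022 is a Friday, so the first Sunday is April 3 and the second is April 10.
1 September 2022 is a Thursday, so the first Sunday is September 4 and the third is September 18.
7 March 2022 does not fall between 10 April and 18 September, so daylight saving is not in effect and Varosa District is at UTC+01:00.
03:30 Varosa District − 1h = 02:30 UTC.
1 March 2022 is a Tuesday, so the first Saturday is March 5 and the second is March 12.
1 November 2022 is a Tuesday, so the first Monday is November 7 and the second is November 14.
At the standard offset (UTC−09:00), 02:30 UTC − 9h = 17:30 Yaltara Prefecture standard time (rolling into the previous day, 6 March 2022).
Daylight saving runs 12 March – 14 November; the standard-time date in Yaltara Prefecture, 6 March 2022, is outside that window, so Yaltara Prefecture is on standard time at UTC−09:00.
02:30 UTC − 9h = 17:30 Yaltara Prefecture (rolling into the previous day, 6 March 2022).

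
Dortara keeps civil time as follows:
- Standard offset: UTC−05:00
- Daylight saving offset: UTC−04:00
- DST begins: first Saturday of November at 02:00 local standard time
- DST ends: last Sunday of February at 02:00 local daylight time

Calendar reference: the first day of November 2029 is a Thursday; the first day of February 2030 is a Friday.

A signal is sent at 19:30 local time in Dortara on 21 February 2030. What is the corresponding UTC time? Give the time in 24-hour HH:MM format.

1 November 2029 is a Thursday, so the first Saturday is November 3.
1 February 2030 is a Friday, so Sundays fall on 3, 10, 17, 24; the last is February 24.
21 February 2030 lies within the daylight-saving period (3 November 2029 – 24 February 2030), so Dortara is on daylight time, UTC−04:00.
19:30 local + 4h = 23:30 UTC.

23:30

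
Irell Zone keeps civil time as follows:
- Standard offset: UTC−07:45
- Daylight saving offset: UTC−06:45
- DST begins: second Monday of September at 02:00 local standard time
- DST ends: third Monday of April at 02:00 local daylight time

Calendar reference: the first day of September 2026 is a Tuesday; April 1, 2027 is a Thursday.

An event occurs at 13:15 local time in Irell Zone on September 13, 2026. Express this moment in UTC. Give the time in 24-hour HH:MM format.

21:00

1 September 2026 is a Tuesday, so the first Monday is September 7 and the second is September 14.
1 April 2027 is a Thursday, so the first Monday is April 5 and the third is April 19.
Daylight saving runs 14 September 2026 – 19 April 2027; September 13, 2026 is outside that window, so Irell Zone is on standard time at UTC−07:45.
13:15 local + 7h45m = 21:00 UTC.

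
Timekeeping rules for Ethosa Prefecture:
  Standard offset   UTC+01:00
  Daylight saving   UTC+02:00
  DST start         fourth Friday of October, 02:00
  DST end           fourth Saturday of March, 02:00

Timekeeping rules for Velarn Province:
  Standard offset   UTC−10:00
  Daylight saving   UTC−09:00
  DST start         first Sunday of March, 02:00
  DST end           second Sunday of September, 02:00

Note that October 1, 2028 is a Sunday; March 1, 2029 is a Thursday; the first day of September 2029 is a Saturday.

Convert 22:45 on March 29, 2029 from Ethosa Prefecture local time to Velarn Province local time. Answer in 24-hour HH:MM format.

12:45

1 October 2028 is a Sunday, so the first Friday is October 6 and the fourth is October 27.
1 March 2029 is a Thursday, so the first Saturday is March 3 and the fourth is March 24.
March 29, 2029 does not fall between 27 October 2028 and 24 March 2029, so daylight saving is not in effect and Ethosa Prefecture is at UTC+01:00.
22:45 Ethosa Prefecture − 1h = 21:45 UTC.
1 March 2029 is a Thursday, so the first Sunday is March 4.
1 September 2029 is a Saturday, so the first Sunday is September 2 and the second is September 9.
At the standard offset (UTC−10:00), 21:45 UTC − 10h = 11:45 Velarn Province standard time.
Daylight saving runs 4 March – 9 September; the standard-time date in Velarn Province, March 29, 2029, is inside that window, so Velarn Province is at UTC−09:00.
21:45 UTC − 9h = 12:45 Velarn Province.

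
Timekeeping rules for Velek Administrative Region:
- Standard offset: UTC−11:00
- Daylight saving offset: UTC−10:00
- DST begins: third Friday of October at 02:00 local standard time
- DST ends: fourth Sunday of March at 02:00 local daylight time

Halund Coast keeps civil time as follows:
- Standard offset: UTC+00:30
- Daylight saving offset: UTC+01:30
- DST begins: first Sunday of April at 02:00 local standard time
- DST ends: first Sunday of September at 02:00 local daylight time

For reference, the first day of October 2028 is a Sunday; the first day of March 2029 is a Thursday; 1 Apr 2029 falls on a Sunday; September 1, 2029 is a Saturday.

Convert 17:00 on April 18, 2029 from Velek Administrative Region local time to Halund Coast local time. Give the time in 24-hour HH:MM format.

1 October 2028 is a Sunday, so the first Friday is October 6 and the third is October 20.
1 March 2029 is a Thursday, so the first Sunday is March 4 and the fourth is March 25.
April 18, 2029 does not fall between 20 October 2028 and 25 March 2029, so daylight saving is not in effect and Velek Administrative Region is at UTC−11:00.
17:00 Velek Administrative Region + 11h = 04:00 UTC (rolling into the next day, 19 April 2029).
1 April 2029 is a Sunday, so the first Sunday is April 1.
1 September 2029 is a Saturday, so the first Sunday is September 2.
At the standard offset (UTC+00:30), 04:00 UTC + 0h30m = 04:30 Halund Coast standard time.
The standard-time date in Halund Coast, April 19, 2029, lies within the daylight-saving period (1 April – 2 September), so Halund Coast is on daylight time, UTC+01:30.
04:00 UTC + 1h30m = 05:30 Halund Coast.

05:30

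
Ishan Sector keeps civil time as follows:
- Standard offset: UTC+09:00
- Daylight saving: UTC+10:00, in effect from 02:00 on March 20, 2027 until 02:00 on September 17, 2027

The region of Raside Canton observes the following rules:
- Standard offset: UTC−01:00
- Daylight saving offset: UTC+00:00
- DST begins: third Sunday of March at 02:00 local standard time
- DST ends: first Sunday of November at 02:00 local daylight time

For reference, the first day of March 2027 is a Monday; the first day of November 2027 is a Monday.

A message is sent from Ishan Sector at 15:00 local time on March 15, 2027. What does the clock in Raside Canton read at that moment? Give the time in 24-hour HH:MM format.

March 15, 2027 does not fall between 20 March and 17 September, so daylight saving is not in effect and Ishan Sector is at UTC+09:00.
15:00 Ishan Sector − 9h = 06:00 UTC.
1 March 2027 is a Monday, so the first Sunday is March 7 and the third is March 21.
1 November 2027 is a Monday, so the first Sunday is November 7.
At the standard offset (UTC−01:00), 06:00 UTC − 1h = 05:00 Raside Canton standard time.
The standard-time date in Raside Canton, March 15, 2027, does not fall between 21 March and 7 November, so daylight saving is not in effect and Raside Canton is at UTC−01:00.
06:00 UTC − 1h = 05:00 Raside Canton.

05:00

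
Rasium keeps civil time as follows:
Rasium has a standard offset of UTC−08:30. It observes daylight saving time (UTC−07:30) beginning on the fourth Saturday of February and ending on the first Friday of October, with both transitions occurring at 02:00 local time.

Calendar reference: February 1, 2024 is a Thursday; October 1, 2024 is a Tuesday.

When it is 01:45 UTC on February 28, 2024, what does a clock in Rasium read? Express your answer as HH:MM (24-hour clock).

1 February 2024 is a Thursday, so the first Saturday is February 3 and the fourth is February 24.
1 October 2024 is a Tuesday, so the first Friday is October 4.
At the standard offset (UTC−08:30), 01:45 UTC − 8h30m = 17:15 Rasium standard time (rolling into the previous day, 27 February 2024).
The standard-time date in Rasium, February 27, 2024, falls between 24 February and 4 October, so daylight saving is in effect and Rasium is at UTC−07:30.
01:45 UTC − 7h30m = 18:15 local (rolling into the previous day, 27 February 2024).

18:15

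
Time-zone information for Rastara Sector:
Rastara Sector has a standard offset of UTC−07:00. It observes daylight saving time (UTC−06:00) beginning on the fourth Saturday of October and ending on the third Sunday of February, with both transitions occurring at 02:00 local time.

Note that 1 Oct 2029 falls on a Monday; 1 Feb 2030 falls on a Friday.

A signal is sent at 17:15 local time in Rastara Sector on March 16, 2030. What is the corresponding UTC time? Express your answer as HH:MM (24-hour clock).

1 October 2029 is a Monday, so the first Saturday is October 6 and the fourth is October 27.
1 February 2030 is a Friday, so the first Sunday is February 3 and the third is February 17.
March 16, 2030 is outside the daylight-saving period (27 October 2029 – 17 February 2030), so Rastara Sector is on standard time, UTC−07:00.
17:15 local + 7h = 00:15 UTC (rolling into the next day, 17 March 2030).

00:15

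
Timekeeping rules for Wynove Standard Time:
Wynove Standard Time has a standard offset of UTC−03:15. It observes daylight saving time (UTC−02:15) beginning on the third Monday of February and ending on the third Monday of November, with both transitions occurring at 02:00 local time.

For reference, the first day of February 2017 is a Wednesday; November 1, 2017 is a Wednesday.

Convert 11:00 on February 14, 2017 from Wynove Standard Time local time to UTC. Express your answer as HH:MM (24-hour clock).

1 February 2017 is a Wednesday, so the first Monday is February 6 and the third is February 20.
1 November 2017 is a Wednesday, so the first Monday is November 6 and the third is November 20.
February 14, 2017 is outside the daylight-saving period (20 February – 20 November), so Wynove Standard Time is on standard time, UTC−03:15.
11:00 local + 3h15m = 14:15 UTC.

14:15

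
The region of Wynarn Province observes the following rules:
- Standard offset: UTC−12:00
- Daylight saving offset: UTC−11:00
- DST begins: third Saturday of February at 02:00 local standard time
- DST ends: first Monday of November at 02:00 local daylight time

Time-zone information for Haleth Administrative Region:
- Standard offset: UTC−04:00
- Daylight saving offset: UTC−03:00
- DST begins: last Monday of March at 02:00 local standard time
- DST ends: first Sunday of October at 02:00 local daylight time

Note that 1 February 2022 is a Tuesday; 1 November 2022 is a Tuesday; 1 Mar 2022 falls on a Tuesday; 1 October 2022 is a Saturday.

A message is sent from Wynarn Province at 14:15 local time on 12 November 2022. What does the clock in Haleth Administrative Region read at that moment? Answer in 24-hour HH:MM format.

1 February 2022 is a Tuesday, so the first Saturday is February 5 and the third is February 19.
1 November 2022 is a Tuesday, so the first Monday is November 7.
12 November 2022 is outside the daylight-saving period (19 February – 7 November), so Wynarn Province is on standard time, UTC−12:00.
14:15 Wynarn Province + 12h = 02:15 UTC (rolling into the next day, 13 November 2022).
1 March 2022 is a Tuesday, so Mondays fall on 7, 14, 21, 28; the last is March 28.
1 October 2022 is a Saturday, so the first Sunday is October 2.
At the standard offset (UTC−04:00), 02:15 UTC − 4h = 22:15 Haleth Administrative Region standard time (rolling into the previous day, 12 November 2022).
Daylight saving runs 28 March – 2 October; the standard-time date in Haleth Administrative Region, 12 November 2022, is outside that window, so Haleth Administrative Region is on standard time at UTC−04:00.
02:15 UTC − 4h = 22:15 Haleth Administrative Region (rolling into the previous day, 12 November 2022).

22:15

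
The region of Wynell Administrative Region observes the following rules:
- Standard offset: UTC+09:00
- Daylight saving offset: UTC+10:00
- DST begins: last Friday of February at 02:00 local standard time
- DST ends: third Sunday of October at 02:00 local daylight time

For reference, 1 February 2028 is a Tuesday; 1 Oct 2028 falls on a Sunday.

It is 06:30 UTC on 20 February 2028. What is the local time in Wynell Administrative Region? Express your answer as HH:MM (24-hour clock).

15:30

1 February 2028 is a Tuesday, so Fridays fall on 4, 11, 18, 25; the last is February 25.
1 October 2028 is a Sunday, so the first Sunday is October 1 and the third is October 15.
At the standard offset (UTC+09:00), 06:30 UTC + 9h = 15:30 Wynell Administrative Region standard time.
The standard-time date in Wynell Administrative Region, 20 February 2028, is outside the daylight-saving period (25 February – 15 October), so Wynell Administrative Region is on standard time, UTC+09:00.
06:30 UTC + 9h = 15:30 local.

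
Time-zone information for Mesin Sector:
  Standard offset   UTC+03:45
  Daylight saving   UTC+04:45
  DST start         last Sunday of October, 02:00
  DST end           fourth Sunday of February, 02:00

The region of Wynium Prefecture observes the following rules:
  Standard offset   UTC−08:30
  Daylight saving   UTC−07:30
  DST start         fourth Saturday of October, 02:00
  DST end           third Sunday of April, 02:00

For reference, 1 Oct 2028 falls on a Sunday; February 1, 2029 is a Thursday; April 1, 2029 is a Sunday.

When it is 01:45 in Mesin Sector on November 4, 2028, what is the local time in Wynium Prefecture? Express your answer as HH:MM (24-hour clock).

13:30

1 October 2028 is a Sunday, so Sundays fall on 1, 8, 15, 22, 29; the last is October 29.
1 February 2029 is a Thursday, so the first Sunday is February 4 and the fourth is February 25.
November 4, 2028 lies within the daylight-saving period (29 October 2028 – 25 February 2029), so Mesin Sector is on daylight time, UTC+04:45.
01:45 Mesin Sector − 4h45m = 21:00 UTC (rolling into the previous day, 3 November 2028).
1 October 2028 is a Sunday, so the first Saturday is October 7 and the fourth is October 28.
1 April 2029 is a Sunday, so the first Sunday is April 1 and the third is April 15.
At the standard offset (UTC−08:30), 21:00 UTC − 8h30m = 12:30 Wynium Prefecture standard time.
The standard-time date in Wynium Prefecture, November 3, 2028, falls between 28 October 2028 and 15 April 2029, so daylight saving is in effect and Wynium Prefecture is at UTC−07:30.
21:00 UTC − 7h30m = 13:30 Wynium Prefecture.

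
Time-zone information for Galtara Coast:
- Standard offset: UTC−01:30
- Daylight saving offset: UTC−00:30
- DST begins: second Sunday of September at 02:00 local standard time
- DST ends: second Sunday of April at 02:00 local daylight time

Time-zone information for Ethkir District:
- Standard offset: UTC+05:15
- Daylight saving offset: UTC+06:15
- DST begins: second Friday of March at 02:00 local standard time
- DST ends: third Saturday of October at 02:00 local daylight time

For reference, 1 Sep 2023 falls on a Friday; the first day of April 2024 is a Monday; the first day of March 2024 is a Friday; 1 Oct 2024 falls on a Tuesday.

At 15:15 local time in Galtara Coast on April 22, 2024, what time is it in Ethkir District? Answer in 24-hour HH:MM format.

23:00

1 September 2023 is a Friday, so the first Sunday is September 3 and the second is September 10.
1 April 2024 is a Monday, so the first Sunday is April 7 and the second is April 14.
April 22, 2024 is outside the daylight-saving period (10 September 2023 – 14 April 2024), so Galtara Coast is on standard time, UTC−01:30.
15:15 Galtara Coast + 1h30m = 16:45 UTC.
1 March 2024 is a Friday, so the first Friday is March 1 and the second is March 8.
1 October 2024 is a Tuesday, so the first Saturday is October 5 and the third is October 19.
At the standard offset (UTC+05:15), 16:45 UTC + 5h15m = 22:00 Ethkir District standard time.
The standard-time date in Ethkir District, April 22, 2024, falls between 8 March and 19 October, so daylight saving is in effect and Ethkir District is at UTC+06:15.
16:45 UTC + 6h15m = 23:00 Ethkir District.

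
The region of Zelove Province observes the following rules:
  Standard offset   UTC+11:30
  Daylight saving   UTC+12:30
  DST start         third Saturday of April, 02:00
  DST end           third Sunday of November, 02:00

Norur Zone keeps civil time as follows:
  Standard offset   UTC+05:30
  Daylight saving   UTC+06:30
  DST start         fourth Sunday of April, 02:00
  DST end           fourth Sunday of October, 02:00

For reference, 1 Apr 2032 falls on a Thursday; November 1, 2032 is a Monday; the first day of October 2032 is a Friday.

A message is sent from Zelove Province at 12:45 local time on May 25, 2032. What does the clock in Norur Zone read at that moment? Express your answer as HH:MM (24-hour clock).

1 April 2032 is a Thursday, so the first Saturday is April 3 and the third is April 17.
1 November 2032 is a Monday, so the first Sunday is November 7 and the third is November 21.
May 25, 2032 lies within the daylight-saving period (17 April – 21 November), so Zelove Province is on daylight time, UTC+12:30.
12:45 Zelove Province − 12h30m = 00:15 UTC.
1 April 2032 is a Thursday, so the first Sunday is April 4 and the fourth is April 25.
1 October 2032 is a Friday, so the first Sunday is October 3 and the fourth is October 24.
At the standard offset (UTC+05:30), 00:15 UTC + 5h30m = 05:45 Norur Zone standard time.
The standard-time date in Norur Zone, May 25, 2032, lies within the daylight-saving period (25 April – 24 October), so Norur Zone is on daylight time, UTC+06:30.
00:15 UTC + 6h30m = 06:45 Norur Zone.

06:45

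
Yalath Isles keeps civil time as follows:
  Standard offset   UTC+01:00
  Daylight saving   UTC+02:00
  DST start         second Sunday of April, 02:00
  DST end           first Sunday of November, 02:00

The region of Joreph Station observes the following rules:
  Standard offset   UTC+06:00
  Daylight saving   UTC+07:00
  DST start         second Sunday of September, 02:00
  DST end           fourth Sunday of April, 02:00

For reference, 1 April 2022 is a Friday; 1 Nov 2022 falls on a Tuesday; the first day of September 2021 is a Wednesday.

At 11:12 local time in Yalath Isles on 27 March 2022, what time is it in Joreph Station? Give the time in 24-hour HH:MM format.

17:12

1 April 2022 is a Friday, so the first Sunday is April 3 and the second is April 10.
1 November 2022 is a Tuesday, so the first Sunday is November 6.
27 March 2022 is outside the daylight-saving period (10 April – 6 November), so Yalath Isles is on standard time, UTC+01:00.
11:12 Yalath Isles − 1h = 10:12 UTC.
1 September 2021 is a Wednesday, so the first Sunday is September 5 and the second is September 12.
1 April 2022 is a Friday, so the first Sunday is April 3 and the fourth is April 24.
At the standard offset (UTC+06:00), 10:12 UTC + 6h = 16:12 Joreph Station standard time.
The standard-time date in Joreph Station, 27 March 2022, falls between 12 September 2021 and 24 April 2022, so daylight saving is in effect and Joreph Station is at UTC+07:00.
10:12 UTC + 7h = 17:12 Joreph Station.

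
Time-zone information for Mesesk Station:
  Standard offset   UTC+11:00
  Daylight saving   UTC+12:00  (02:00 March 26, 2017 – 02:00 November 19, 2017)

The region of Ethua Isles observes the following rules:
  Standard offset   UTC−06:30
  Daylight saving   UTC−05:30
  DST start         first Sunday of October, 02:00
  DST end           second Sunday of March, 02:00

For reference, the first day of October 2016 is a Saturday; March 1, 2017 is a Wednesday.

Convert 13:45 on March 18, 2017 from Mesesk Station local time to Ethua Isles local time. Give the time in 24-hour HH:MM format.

20:15

March 18, 2017 is outside the daylight-saving period (26 March – 19 November), so Mesesk Station is on standard time, UTC+11:00.
13:45 Mesesk Station − 11h = 02:45 UTC.
1 October 2016 is a Saturday, so the first Sunday is October 2.
1 March 2017 is a Wednesday, so the first Sunday is March 5 and the second is March 12.
At the standard offset (UTC−06:30), 02:45 UTC − 6h30m = 20:15 Ethua Isles standard time (rolling into the previous day, 17 March 2017).
Daylight saving runs 2 October 2016 – 12 March 2017; the standard-time date in Ethua Isles, March 17, 2017, is outside that window, so Ethua Isles is on standard time at UTC−06:30.
02:45 UTC − 6h30m = 20:15 Ethua Isles (rolling into the previous day, 17 March 2017).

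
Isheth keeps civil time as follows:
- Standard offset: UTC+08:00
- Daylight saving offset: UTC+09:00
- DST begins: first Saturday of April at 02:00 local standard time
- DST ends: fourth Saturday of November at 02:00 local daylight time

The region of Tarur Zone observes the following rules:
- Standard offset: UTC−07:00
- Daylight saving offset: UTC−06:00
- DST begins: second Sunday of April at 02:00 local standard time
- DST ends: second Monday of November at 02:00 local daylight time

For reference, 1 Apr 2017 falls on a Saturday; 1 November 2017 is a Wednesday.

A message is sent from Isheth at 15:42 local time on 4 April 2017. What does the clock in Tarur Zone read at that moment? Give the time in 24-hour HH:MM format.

23:42

1 April 2017 is a Saturday, so the first Saturday is April 1.
1 November 2017 is a Wednesday, so the first Saturday is November 4 and the fourth is November 25.
4 April 2017 lies within the daylight-saving period (1 April – 25 November), so Isheth is on daylight time, UTC+09:00.
15:42 Isheth − 9h = 06:42 UTC.
1 April 2017 is a Saturday, so the first Sunday is April 2 and the second is April 9.
1 November 2017 is a Wednesday, so the first Monday is November 6 and the second is November 13.
At the standard offset (UTC−07:00), 06:42 UTC − 7h = 23:42 Tarur Zone standard time (rolling into the previous day, 3 April 2017).
The standard-time date in Tarur Zone, 3 April 2017, does not fall between 9 April and 13 November, so daylight saving is not in effect and Tarur Zone is at UTC−07:00.
06:42 UTC − 7h = 23:42 Tarur Zone (rolling into the previous day, 3 April 2017).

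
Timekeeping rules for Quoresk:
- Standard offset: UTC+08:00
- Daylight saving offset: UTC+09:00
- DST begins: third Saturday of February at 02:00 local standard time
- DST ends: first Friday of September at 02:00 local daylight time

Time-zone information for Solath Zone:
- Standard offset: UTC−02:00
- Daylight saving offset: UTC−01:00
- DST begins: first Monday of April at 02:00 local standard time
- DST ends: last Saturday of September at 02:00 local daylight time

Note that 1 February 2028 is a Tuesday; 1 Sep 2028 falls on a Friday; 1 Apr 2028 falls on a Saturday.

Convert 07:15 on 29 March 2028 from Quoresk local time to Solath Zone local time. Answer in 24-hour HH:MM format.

1 February 2028 is a Tuesday, so the first Saturday is February 5 and the third is February 19.
1 September 2028 is a Friday, so the first Friday is September 1.
29 March 2028 falls between 19 February and 1 September, so daylight saving is in effect and Quoresk is at UTC+09:00.
07:15 Quoresk − 9h = 22:15 UTC (rolling into the previous day, 28 March 2028).
1 April 2028 is a Saturday, so the first Monday is April 3.
1 September 2028 is a Friday, so Saturdays fall on 2, 9, 16, 23, 30; the last is September 30.
At the standard offset (UTC−02:00), 22:15 UTC − 2h = 20:15 Solath Zone standard time.
Daylight saving runs 3 April – 30 September; the standard-time date in Solath Zone, 28 March 2028, is outside that window, so Solath Zone is on standard time at UTC−02:00.
22:15 UTC − 2h = 20:15 Solath Zone.

20:15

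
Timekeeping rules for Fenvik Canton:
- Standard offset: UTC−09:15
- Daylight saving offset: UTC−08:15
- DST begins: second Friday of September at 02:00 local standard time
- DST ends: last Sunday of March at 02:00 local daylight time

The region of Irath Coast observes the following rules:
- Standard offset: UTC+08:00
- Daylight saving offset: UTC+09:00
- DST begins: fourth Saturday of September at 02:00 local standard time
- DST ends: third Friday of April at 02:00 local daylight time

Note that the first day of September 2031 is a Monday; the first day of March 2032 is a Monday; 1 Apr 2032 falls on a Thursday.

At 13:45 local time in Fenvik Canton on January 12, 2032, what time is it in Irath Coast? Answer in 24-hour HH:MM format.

07:00

1 September 2031 is a Monday, so the first Friday is September 5 and the second is September 12.
1 March 2032 is a Monday, so Sundays fall on 7, 14, 21, 28; the last is March 28.
January 12, 2032 falls between 12 September 2031 and 28 March 2032, so daylight saving is in effect and Fenvik Canton is at UTC−08:15.
13:45 Fenvik Canton + 8h15m = 22:00 UTC.
1 September 2031 is a Monday, so the first Saturday is September 6 and the fourth is September 27.
1 April 2032 is a Thursday, so the first Friday is April 2 and the third is April 16.
At the standard offset (UTC+08:00), 22:00 UTC + 8h = 06:00 Irath Coast standard time (rolling into the next day, 13 January 2032).
The standard-time date in Irath Coast, January 13, 2032, falls between 27 September 2031 and 16 April 2032, so daylight saving is in effect and Irath Coast is at UTC+09:00.
22:00 UTC + 9h = 07:00 Irath Coast (rolling into the next day, 13 January 2032).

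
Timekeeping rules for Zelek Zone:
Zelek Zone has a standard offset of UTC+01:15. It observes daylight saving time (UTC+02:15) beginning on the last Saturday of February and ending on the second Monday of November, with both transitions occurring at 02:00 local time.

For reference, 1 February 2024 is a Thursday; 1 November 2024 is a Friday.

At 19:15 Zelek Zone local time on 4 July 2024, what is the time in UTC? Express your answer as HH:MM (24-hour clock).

1 February 2024 is a Thursday, so Saturdays fall on 3, 10, 17, 24; the last is February 24.
1 November 2024 is a Friday, so the first Monday is November 4 and the second is November 11.
Daylight saving runs 24 February – 11 November; 4 July 2024 is inside that window, so Zelek Zone is at UTC+02:15.
19:15 local − 2h15m = 17:00 UTC.

17:00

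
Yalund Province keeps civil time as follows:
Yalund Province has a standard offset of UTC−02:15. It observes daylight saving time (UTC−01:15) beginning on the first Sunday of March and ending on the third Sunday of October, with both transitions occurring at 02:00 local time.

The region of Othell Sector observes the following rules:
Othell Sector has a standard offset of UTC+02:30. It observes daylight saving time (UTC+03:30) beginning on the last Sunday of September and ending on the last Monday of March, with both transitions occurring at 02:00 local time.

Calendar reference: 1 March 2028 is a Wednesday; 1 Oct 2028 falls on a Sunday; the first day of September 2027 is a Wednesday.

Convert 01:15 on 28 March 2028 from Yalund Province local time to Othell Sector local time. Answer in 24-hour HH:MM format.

1 March 2028 is a Wednesday, so the first Sunday is March 5.
1 October 2028 is a Sunday, so the first Sunday is October 1 and the third is October 15.
28 March 2028 lies within the daylight-saving period (5 March – 15 October), so Yalund Province is on daylight time, UTC−01:15.
01:15 Yalund Province + 1h15m = 02:30 UTC.
1 September 2027 is a Wednesday, so Sundays fall on 5, 12, 19, 26; the last is September 26.
1 March 2028 is a Wednesday, so Mondays fall on 6, 13, 20, 27; the last is March 27.
At the standard offset (UTC+02:30), 02:30 UTC + 2h30m = 05:00 Othell Sector standard time.
Daylight saving runs 26 September 2027 – 27 March 2028; the standard-time date in Othell Sector, 28 March 2028, is outside that window, so Othell Sector is on standard time at UTC+02:30.
02:30 UTC + 2h30m = 05:00 Othell Sector.

05:00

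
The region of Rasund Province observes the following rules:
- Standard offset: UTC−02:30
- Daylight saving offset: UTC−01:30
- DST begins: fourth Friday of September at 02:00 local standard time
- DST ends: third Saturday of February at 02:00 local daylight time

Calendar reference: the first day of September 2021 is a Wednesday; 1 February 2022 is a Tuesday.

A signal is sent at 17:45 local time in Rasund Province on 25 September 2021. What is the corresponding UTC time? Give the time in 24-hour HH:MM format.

19:15

1 September 2021 is a Wednesday, so the first Friday is September 3 and the fourth is September 24.
1 February 2022 is a Tuesday, so the first Saturday is February 5 and the third is February 19.
25 September 2021 falls between 24 September 2021 and 19 February 2022, so daylight saving is in effect and Rasund Province is at UTC−01:30.
17:45 local + 1h30m = 19:15 UTC.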